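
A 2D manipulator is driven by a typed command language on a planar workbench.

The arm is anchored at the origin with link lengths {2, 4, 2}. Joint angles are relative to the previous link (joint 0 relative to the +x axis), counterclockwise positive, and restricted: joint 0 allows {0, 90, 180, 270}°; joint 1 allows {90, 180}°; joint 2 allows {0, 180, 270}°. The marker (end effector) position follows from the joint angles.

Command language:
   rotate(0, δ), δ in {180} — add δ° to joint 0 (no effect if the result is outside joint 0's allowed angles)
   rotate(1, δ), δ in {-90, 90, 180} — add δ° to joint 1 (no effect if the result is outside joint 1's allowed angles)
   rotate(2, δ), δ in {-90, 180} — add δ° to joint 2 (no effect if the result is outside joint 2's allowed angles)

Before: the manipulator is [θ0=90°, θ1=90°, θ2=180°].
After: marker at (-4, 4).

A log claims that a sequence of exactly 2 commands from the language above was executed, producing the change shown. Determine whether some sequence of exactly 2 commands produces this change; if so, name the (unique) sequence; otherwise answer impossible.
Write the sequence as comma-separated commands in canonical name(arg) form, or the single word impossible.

key: running rotate(2, -90) before rotate(2, 180) would end elsewhere — order is forced
start: [θ0=90°, θ1=90°, θ2=180°]
[1] after rotate(2, 180): [θ0=90°, θ1=90°, θ2=0°]
[2] after rotate(2, -90): [θ0=90°, θ1=90°, θ2=270°]
no rival 2-sequence matches.

rotate(2, 180), rotate(2, -90)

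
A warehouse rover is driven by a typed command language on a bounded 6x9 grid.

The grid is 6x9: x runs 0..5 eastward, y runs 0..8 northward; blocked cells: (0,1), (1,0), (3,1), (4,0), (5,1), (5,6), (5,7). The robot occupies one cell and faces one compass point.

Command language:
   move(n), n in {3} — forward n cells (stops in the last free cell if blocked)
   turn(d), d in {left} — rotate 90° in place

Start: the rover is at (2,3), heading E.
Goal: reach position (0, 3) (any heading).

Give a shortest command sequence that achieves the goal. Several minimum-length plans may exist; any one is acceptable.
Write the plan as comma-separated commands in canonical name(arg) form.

turn(left), turn(left), move(3)

begin: at (2,3), heading E
step 1 (turn(left)): at (2,3), heading N
step 2 (turn(left)): at (2,3), heading W
step 3 (move(3)): at (0,3), heading W
shorter routes all fall short; 3 is best.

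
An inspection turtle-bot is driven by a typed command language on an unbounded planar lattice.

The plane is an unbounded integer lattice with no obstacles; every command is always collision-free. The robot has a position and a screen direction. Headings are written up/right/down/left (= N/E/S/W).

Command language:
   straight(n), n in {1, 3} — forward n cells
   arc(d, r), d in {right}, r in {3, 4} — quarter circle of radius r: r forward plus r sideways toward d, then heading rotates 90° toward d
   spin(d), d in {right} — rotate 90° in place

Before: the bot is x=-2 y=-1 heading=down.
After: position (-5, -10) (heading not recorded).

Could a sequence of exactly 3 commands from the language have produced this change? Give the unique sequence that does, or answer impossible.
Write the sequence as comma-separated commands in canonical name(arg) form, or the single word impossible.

straight(3), straight(3), arc(right, 3)

key: order matters: swapping straight(3) and arc(right, 3) lands elsewhere
from: x=-2 y=-1 heading=down
step 1 (straight(3)): x=-2 y=-4 heading=down
step 2 (straight(3)): x=-2 y=-7 heading=down
step 3 (arc(right, 3)): x=-5 y=-10 heading=left
all 125 alternatives checked — unique.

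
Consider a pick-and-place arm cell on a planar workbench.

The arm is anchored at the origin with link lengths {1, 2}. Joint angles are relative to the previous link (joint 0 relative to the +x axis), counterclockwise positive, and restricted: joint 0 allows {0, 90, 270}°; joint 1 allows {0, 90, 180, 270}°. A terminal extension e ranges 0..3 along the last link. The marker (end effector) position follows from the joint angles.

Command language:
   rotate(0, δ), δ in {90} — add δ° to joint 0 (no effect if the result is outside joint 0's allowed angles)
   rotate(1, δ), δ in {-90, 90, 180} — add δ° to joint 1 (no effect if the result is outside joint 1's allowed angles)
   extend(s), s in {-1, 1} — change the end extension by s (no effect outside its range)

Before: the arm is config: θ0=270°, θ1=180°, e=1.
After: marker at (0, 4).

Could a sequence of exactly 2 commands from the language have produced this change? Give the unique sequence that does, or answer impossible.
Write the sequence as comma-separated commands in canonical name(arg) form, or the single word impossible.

start: config: θ0=270°, θ1=180°, e=1
[1] after extend(1): config: θ0=270°, θ1=180°, e=2
[2] after extend(1): config: θ0=270°, θ1=180°, e=3
uniquely the one of 36 2-step routes that fits.

extend(1), extend(1)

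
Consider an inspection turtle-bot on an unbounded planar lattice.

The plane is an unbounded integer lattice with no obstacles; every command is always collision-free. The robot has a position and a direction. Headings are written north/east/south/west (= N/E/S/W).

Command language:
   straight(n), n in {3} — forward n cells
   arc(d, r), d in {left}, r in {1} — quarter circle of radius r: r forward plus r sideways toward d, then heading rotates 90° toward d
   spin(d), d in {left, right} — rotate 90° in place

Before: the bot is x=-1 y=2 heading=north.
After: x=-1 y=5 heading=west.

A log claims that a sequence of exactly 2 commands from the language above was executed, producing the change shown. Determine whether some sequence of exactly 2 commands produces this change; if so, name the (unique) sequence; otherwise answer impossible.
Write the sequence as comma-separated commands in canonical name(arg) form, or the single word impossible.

key: cell and facing (now W) both changed — the 2 commands mix motion and turning
from: x=-1 y=2 heading=north
step 1 (straight(3)): x=-1 y=5 heading=north
step 2 (spin(left)): x=-1 y=5 heading=west
uniquely the one of 16 2-step routes that fits.

straight(3), spin(left)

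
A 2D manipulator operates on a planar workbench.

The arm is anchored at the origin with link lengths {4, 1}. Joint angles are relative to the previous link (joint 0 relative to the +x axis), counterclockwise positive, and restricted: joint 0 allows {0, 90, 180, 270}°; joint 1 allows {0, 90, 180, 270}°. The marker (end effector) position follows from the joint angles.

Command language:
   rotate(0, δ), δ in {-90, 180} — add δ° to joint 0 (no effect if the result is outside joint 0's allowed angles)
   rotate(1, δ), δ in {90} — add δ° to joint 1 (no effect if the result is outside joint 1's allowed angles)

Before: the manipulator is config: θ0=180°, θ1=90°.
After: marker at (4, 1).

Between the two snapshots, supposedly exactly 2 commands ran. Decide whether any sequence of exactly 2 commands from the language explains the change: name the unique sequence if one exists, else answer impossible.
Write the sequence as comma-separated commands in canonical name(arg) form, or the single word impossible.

t0: config: θ0=180°, θ1=90°
t=1 rotate(0, -90) ⇒ config: θ0=90°, θ1=90°
t=2 rotate(0, -90) ⇒ config: θ0=0°, θ1=90°
all 9 alternatives checked — unique.

rotate(0, -90), rotate(0, -90)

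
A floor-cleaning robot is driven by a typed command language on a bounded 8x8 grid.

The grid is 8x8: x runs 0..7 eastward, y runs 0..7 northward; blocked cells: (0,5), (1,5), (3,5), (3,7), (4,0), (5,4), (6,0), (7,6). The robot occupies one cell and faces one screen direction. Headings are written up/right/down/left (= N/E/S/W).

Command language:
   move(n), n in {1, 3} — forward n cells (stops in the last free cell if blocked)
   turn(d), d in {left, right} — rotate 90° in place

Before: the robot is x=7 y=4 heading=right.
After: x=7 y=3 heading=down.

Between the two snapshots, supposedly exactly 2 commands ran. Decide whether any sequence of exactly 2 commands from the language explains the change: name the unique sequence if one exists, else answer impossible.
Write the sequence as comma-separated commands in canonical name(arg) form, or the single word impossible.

key: cell and facing (now S) both changed — the 2 commands mix motion and turning
from: x=7 y=4 heading=right
t=1 turn(right) ⇒ x=7 y=4 heading=down
t=2 move(1) ⇒ x=7 y=3 heading=down
no rival 2-sequence matches.

turn(right), move(1)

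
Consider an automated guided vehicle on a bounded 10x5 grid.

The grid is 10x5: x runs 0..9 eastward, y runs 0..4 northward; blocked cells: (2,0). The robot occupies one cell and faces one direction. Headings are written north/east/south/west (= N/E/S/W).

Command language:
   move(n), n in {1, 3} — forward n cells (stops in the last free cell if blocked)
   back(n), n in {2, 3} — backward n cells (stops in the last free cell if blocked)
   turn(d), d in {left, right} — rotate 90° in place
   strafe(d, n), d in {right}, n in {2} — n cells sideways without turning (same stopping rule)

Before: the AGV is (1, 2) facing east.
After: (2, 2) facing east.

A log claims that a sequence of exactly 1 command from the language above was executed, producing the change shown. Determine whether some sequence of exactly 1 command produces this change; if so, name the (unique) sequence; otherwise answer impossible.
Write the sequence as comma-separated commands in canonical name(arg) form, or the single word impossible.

move(1)

key: heading stays E — the single command does not turn
initial: (1, 2) facing east
[1] after move(1): (2, 2) facing east
uniquely the one of 7 1-step routes that fits.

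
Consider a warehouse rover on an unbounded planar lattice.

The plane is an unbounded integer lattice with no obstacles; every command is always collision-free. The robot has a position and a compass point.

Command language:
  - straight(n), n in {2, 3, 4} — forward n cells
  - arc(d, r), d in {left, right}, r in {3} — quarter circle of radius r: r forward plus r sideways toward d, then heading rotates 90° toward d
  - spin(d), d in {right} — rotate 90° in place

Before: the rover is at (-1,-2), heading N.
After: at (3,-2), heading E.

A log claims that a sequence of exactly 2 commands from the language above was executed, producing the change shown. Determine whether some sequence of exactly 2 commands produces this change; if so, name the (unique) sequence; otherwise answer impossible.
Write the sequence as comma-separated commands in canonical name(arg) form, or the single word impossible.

spin(right), straight(4)

key: position moved to (3,-2) AND the heading swung to E — translation plus rotation needed
t0: at (-1,-2), heading N
step 1 (spin(right)): at (-1,-2), heading E
step 2 (straight(4)): at (3,-2), heading E
uniquely the one of 36 2-step routes that fits.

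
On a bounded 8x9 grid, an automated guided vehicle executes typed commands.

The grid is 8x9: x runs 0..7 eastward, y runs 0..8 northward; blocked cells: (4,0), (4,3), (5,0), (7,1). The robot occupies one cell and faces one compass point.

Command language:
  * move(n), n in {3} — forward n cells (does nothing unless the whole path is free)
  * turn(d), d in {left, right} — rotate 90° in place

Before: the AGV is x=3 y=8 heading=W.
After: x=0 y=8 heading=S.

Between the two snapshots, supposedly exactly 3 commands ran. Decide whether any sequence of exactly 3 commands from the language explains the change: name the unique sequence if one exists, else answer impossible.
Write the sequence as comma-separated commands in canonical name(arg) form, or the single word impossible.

move(3), move(3), turn(left)

key: order matters: swapping move(3) and turn(left) lands elsewhere
t0: x=3 y=8 heading=W
[1] after move(3): x=0 y=8 heading=W
[2] after move(3): x=0 y=8 heading=W
[3] after turn(left): x=0 y=8 heading=S
no rival 3-sequence matches.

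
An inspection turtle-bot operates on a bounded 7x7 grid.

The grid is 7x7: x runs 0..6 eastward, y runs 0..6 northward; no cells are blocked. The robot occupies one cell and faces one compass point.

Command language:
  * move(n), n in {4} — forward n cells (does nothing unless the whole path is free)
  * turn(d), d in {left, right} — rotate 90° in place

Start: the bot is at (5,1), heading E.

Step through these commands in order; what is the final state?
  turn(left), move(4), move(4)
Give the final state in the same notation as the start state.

initial: at (5,1), heading E
t=1 turn(left) ⇒ at (5,1), heading N
t=2 move(4) ⇒ at (5,5), heading N
t=3 move(4) ⇒ at (5,5), heading N

at (5,5), heading N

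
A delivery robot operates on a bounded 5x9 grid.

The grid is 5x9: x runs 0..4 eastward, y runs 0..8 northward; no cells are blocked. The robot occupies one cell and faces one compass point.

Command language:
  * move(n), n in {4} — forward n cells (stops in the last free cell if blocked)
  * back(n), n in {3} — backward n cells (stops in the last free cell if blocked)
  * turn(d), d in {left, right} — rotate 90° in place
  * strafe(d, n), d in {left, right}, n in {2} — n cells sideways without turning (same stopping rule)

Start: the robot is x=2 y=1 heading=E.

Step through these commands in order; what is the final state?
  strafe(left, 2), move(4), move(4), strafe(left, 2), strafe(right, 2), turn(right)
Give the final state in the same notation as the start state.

t0: x=2 y=1 heading=E
[1] after strafe(left, 2): x=2 y=3 heading=E
[2] after move(4): x=4 y=3 heading=E
[3] after move(4): x=4 y=3 heading=E
[4] after strafe(left, 2): x=4 y=5 heading=E
[5] after strafe(right, 2): x=4 y=3 heading=E
[6] after turn(right): x=4 y=3 heading=S

x=4 y=3 heading=S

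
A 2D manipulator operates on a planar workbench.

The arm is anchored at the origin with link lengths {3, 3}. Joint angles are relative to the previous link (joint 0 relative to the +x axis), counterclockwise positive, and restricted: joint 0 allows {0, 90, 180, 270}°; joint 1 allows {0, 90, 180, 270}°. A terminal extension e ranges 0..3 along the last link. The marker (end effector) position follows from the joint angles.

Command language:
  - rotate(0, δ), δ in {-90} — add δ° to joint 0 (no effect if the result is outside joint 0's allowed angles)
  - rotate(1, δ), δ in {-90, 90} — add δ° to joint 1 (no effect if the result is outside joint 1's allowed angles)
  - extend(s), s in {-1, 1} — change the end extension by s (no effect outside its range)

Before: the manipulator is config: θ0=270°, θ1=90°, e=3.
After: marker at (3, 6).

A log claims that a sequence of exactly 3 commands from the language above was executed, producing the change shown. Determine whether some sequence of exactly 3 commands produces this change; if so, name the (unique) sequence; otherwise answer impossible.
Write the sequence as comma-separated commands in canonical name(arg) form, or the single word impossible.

from: config: θ0=270°, θ1=90°, e=3
t=1 rotate(0, -90) ⇒ config: θ0=180°, θ1=90°, e=3
t=2 rotate(0, -90) ⇒ config: θ0=90°, θ1=90°, e=3
t=3 rotate(0, -90) ⇒ config: θ0=0°, θ1=90°, e=3
no other 3-command option fits: unique.

rotate(0, -90), rotate(0, -90), rotate(0, -90)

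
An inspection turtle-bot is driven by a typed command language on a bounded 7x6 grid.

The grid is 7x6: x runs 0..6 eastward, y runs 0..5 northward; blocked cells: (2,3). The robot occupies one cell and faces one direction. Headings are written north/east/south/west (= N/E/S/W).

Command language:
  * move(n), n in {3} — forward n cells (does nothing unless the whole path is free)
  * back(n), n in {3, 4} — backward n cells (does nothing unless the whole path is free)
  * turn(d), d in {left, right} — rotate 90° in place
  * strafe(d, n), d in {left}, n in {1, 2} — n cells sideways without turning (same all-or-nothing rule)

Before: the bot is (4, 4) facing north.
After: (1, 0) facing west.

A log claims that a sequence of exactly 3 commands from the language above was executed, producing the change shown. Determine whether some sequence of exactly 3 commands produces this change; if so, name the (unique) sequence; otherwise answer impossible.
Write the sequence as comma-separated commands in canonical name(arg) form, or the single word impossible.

key: position moved to (1,0) AND the heading swung to W — translation plus rotation needed
initial: (4, 4) facing north
t=1 back(4) ⇒ (4, 0) facing north
t=2 turn(left) ⇒ (4, 0) facing west
t=3 move(3) ⇒ (1, 0) facing west
no other 3-command option fits: unique.

back(4), turn(left), move(3)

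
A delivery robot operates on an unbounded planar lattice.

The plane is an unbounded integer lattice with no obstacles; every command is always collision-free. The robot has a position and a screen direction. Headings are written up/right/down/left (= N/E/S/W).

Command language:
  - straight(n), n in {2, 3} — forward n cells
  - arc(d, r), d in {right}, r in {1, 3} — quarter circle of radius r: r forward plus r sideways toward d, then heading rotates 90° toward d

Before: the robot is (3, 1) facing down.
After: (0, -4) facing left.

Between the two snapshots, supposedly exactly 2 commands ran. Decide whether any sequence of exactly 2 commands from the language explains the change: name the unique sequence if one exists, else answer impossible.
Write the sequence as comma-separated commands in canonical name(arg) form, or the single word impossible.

key: order matters: swapping straight(2) and arc(right, 3) lands elsewhere
start: (3, 1) facing down
t=1 straight(2) ⇒ (3, -1) facing down
t=2 arc(right, 3) ⇒ (0, -4) facing left
no other 2-command option fits: unique.

straight(2), arc(right, 3)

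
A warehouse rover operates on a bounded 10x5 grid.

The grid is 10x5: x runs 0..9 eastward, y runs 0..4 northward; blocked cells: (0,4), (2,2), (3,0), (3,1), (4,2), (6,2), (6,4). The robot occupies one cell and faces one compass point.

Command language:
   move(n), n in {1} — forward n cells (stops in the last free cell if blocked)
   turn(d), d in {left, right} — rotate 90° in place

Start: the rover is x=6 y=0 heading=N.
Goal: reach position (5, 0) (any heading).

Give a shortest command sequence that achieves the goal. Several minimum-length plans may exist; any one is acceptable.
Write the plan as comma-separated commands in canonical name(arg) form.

from: x=6 y=0 heading=N
step 1 (turn(left)): x=6 y=0 heading=W
step 2 (move(1)): x=5 y=0 heading=W
minimal: 2 command(s), checked below 2.

turn(left), move(1)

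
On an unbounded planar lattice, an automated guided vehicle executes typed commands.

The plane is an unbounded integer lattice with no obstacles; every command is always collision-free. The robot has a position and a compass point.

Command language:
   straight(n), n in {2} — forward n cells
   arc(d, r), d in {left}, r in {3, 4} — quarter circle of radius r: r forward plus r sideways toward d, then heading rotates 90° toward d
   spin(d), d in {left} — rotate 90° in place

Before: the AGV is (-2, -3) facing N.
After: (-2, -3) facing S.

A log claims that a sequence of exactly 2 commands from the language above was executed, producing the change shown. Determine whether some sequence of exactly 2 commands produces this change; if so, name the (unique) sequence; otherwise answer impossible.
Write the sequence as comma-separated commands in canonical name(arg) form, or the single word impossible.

spin(left), spin(left)

key: parked at (-2,-3) the whole time — nothing moves the robot
begin: (-2, -3) facing N
step 1 (spin(left)): (-2, -3) facing W
step 2 (spin(left)): (-2, -3) facing S
no other 2-command option fits: unique.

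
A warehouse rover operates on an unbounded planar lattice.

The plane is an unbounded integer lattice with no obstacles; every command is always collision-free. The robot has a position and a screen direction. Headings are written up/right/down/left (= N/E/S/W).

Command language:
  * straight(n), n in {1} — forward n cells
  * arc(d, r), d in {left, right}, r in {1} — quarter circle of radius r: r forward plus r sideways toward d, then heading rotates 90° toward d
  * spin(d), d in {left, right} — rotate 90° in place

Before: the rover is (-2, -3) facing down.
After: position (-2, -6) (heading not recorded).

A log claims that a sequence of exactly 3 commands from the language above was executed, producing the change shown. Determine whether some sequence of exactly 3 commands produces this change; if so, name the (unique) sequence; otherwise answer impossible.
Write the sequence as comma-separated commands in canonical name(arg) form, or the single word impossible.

begin: (-2, -3) facing down
step 1 (straight(1)): (-2, -4) facing down
step 2 (straight(1)): (-2, -5) facing down
step 3 (straight(1)): (-2, -6) facing down
uniquely the one of 125 3-step routes that fits.

straight(1), straight(1), straight(1)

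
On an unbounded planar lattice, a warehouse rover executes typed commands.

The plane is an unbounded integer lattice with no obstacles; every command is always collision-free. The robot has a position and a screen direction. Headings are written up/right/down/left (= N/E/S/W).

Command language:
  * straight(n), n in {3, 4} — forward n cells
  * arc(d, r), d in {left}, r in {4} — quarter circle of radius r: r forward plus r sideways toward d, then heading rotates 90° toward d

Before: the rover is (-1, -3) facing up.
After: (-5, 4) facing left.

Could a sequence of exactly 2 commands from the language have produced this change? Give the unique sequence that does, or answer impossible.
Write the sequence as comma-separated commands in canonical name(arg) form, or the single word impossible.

straight(3), arc(left, 4)

key: cell and facing (now W) both changed — the 2 commands mix motion and turning
t0: (-1, -3) facing up
1. straight(3) → (-1, 0) facing up
2. arc(left, 4) → (-5, 4) facing left
no other 2-command option fits: unique.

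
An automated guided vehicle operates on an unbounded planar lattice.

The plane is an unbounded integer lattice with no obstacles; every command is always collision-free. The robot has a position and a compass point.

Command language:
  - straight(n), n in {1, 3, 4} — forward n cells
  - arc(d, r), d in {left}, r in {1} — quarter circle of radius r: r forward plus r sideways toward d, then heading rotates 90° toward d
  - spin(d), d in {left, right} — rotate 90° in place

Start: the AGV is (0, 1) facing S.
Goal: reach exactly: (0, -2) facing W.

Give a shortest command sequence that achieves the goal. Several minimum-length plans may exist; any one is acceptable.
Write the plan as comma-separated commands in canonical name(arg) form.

straight(3), spin(right)

begin: (0, 1) facing S
t=1 straight(3) ⇒ (0, -2) facing S
t=2 spin(right) ⇒ (0, -2) facing W
shorter routes all fall short; 2 is best.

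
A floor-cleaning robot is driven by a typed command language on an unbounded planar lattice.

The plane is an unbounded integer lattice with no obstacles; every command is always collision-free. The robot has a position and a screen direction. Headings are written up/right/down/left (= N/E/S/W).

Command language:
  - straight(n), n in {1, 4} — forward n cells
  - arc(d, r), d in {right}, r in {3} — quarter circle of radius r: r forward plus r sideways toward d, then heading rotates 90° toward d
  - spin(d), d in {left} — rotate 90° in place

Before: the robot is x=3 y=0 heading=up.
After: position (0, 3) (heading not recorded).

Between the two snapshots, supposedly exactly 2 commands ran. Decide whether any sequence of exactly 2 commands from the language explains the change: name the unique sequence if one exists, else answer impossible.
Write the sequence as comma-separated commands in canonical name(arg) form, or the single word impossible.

spin(left), arc(right, 3)

key: order matters: swapping spin(left) and arc(right, 3) lands elsewhere
initial: x=3 y=0 heading=up
step 1 (spin(left)): x=3 y=0 heading=left
step 2 (arc(right, 3)): x=0 y=3 heading=up
no other 2-command option fits: unique.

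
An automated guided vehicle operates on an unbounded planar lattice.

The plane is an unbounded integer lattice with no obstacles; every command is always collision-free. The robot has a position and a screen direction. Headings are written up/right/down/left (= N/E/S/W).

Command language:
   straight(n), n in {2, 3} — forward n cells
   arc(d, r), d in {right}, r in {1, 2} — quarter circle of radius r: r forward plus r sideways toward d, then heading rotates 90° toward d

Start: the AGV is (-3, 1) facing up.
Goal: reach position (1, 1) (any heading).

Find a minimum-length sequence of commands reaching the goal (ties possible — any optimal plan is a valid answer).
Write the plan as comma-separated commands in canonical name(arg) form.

from: (-3, 1) facing up
step 1 (arc(right, 2)): (-1, 3) facing right
step 2 (arc(right, 2)): (1, 1) facing down
no 1-step plan works, so 2 is optimal.

arc(right, 2), arc(right, 2)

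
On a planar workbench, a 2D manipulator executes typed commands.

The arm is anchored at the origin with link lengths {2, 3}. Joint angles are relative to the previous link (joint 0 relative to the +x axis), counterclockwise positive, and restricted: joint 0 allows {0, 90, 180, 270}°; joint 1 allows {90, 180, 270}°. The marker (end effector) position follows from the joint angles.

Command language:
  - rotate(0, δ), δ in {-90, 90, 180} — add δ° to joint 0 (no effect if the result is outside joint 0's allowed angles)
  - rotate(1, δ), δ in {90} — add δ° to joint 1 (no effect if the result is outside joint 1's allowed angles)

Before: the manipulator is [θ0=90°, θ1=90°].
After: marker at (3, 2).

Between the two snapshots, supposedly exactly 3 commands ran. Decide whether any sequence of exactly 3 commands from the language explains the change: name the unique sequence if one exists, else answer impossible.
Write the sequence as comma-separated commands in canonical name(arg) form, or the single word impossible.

rotate(1, 90), rotate(1, 90), rotate(1, 90)

from: [θ0=90°, θ1=90°]
step 1 (rotate(1, 90)): [θ0=90°, θ1=180°]
step 2 (rotate(1, 90)): [θ0=90°, θ1=270°]
step 3 (rotate(1, 90)): [θ0=90°, θ1=270°]
all 64 alternatives checked — unique.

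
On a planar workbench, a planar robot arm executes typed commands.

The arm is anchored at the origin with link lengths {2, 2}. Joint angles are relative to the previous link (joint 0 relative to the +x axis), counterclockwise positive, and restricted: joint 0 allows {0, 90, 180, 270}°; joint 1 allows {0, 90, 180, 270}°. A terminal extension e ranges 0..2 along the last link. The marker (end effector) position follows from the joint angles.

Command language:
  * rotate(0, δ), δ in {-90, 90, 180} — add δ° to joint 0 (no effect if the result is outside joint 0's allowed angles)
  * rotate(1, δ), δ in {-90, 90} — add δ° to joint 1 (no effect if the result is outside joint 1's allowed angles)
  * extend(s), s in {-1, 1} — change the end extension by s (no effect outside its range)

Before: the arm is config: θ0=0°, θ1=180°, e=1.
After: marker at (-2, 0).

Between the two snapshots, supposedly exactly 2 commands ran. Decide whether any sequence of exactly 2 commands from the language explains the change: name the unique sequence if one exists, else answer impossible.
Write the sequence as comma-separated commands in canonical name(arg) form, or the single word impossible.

extend(1), extend(1)

initial: config: θ0=0°, θ1=180°, e=1
step 1 (extend(1)): config: θ0=0°, θ1=180°, e=2
step 2 (extend(1)): config: θ0=0°, θ1=180°, e=2
uniquely the one of 49 2-step routes that fits.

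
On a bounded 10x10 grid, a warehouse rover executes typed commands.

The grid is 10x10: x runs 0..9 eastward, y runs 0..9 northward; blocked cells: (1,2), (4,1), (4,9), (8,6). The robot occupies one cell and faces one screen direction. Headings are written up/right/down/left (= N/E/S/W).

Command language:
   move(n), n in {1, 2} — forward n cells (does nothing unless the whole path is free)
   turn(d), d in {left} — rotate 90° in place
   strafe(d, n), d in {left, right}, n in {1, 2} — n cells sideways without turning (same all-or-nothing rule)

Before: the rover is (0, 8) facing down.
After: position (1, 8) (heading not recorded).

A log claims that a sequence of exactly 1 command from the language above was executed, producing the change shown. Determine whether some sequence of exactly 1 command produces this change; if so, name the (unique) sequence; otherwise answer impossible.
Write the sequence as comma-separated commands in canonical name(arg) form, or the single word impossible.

strafe(left, 1)

start: (0, 8) facing down
[1] after strafe(left, 1): (1, 8) facing down
no rival 1-sequence matches.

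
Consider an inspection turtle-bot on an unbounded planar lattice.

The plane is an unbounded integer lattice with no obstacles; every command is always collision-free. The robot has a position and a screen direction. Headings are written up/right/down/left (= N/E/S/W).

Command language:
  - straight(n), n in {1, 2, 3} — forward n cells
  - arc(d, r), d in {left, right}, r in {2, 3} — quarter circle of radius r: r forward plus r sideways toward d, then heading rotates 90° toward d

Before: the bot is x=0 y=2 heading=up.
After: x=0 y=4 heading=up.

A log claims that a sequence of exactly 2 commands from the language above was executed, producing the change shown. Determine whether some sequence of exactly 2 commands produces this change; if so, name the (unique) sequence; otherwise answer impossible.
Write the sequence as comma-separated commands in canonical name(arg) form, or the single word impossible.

straight(1), straight(1)

key: heading stays N — no command in the sequence turns
t0: x=0 y=2 heading=up
[1] after straight(1): x=0 y=3 heading=up
[2] after straight(1): x=0 y=4 heading=up
all 49 alternatives checked — unique.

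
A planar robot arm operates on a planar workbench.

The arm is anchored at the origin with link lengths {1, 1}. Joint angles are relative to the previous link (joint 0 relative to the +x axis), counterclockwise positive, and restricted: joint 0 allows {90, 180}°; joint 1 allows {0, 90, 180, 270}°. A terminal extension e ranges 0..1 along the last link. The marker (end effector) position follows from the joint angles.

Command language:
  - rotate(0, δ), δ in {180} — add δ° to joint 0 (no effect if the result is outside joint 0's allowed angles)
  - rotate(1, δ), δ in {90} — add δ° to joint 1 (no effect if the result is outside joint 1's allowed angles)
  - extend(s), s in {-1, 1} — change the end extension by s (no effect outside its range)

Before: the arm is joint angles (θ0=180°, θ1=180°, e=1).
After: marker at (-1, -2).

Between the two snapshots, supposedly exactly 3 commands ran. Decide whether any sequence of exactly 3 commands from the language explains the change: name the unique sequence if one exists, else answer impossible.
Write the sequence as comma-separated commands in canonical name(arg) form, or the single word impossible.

start: joint angles (θ0=180°, θ1=180°, e=1)
[1] after rotate(1, 90): joint angles (θ0=180°, θ1=270°, e=1)
[2] after rotate(1, 90): joint angles (θ0=180°, θ1=0°, e=1)
[3] after rotate(1, 90): joint angles (θ0=180°, θ1=90°, e=1)
all 64 alternatives checked — unique.

rotate(1, 90), rotate(1, 90), rotate(1, 90)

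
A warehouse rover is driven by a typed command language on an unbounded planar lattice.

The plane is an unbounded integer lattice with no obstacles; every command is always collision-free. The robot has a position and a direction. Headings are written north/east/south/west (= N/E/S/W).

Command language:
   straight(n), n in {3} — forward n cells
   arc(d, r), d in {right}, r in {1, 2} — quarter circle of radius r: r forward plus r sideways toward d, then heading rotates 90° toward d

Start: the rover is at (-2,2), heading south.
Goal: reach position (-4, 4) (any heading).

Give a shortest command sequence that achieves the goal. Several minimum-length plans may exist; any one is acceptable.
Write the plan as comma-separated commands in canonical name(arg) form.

t0: at (-2,2), heading south
[1] after arc(right, 1): at (-3,1), heading west
[2] after arc(right, 2): at (-5,3), heading north
[3] after arc(right, 1): at (-4,4), heading east
minimal: 3 command(s), checked below 3.

arc(right, 1), arc(right, 2), arc(right, 1)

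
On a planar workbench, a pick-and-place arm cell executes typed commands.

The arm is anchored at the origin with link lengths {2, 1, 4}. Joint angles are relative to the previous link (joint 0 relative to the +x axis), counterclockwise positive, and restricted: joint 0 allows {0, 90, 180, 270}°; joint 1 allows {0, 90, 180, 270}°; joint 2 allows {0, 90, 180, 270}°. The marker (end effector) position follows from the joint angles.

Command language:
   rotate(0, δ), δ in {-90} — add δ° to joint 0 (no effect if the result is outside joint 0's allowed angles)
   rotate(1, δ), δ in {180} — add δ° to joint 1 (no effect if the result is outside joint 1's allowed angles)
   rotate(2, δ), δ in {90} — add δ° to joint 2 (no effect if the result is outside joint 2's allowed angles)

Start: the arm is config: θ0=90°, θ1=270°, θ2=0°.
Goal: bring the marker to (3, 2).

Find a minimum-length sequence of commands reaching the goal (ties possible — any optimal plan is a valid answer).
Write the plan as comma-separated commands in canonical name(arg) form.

rotate(1, 180), rotate(2, 90), rotate(2, 90)

start: config: θ0=90°, θ1=270°, θ2=0°
step 1 (rotate(1, 180)): config: θ0=90°, θ1=90°, θ2=0°
step 2 (rotate(2, 90)): config: θ0=90°, θ1=90°, θ2=90°
step 3 (rotate(2, 90)): config: θ0=90°, θ1=90°, θ2=180°
no 2-step plan works, so 3 is optimal.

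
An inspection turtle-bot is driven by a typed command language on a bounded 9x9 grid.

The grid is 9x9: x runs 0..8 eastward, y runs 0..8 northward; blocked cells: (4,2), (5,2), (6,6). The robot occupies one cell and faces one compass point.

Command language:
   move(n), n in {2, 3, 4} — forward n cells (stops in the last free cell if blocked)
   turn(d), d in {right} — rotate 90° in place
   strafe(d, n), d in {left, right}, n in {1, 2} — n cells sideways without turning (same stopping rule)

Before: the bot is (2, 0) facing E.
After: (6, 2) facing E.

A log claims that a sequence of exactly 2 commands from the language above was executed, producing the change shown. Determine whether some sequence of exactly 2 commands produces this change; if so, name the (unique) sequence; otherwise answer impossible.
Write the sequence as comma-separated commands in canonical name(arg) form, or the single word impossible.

key: heading stays E — no command in the sequence turns
begin: (2, 0) facing E
[1] after move(4): (6, 0) facing E
[2] after strafe(left, 2): (6, 2) facing E
all 64 alternatives checked — unique.

move(4), strafe(left, 2)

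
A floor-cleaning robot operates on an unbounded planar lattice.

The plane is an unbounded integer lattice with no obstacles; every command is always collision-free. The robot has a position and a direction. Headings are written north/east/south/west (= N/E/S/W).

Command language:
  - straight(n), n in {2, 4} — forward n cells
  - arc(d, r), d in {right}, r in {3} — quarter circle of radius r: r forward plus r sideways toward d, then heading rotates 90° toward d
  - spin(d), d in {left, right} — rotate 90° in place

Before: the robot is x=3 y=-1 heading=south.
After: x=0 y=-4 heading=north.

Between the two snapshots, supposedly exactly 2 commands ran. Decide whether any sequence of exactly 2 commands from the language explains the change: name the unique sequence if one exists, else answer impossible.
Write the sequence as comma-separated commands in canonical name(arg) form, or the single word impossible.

arc(right, 3), spin(right)

key: running spin(right) before arc(right, 3) would end elsewhere — order is forced
from: x=3 y=-1 heading=south
[1] after arc(right, 3): x=0 y=-4 heading=west
[2] after spin(right): x=0 y=-4 heading=north
uniquely the one of 25 2-step routes that fits.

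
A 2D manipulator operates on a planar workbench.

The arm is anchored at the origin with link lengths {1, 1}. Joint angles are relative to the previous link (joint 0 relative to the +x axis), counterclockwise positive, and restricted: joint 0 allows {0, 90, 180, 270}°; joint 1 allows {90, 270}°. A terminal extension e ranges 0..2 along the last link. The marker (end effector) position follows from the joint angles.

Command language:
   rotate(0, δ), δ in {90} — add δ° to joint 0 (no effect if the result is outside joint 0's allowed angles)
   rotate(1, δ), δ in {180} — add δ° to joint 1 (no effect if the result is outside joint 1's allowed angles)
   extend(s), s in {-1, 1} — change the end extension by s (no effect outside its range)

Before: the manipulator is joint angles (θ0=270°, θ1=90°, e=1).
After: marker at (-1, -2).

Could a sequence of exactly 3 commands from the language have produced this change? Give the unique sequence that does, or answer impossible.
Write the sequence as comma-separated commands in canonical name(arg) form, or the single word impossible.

initial: joint angles (θ0=270°, θ1=90°, e=1)
t=1 rotate(0, 90) ⇒ joint angles (θ0=0°, θ1=90°, e=1)
t=2 rotate(0, 90) ⇒ joint angles (θ0=90°, θ1=90°, e=1)
t=3 rotate(0, 90) ⇒ joint angles (θ0=180°, θ1=90°, e=1)
all 64 alternatives checked — unique.

rotate(0, 90), rotate(0, 90), rotate(0, 90)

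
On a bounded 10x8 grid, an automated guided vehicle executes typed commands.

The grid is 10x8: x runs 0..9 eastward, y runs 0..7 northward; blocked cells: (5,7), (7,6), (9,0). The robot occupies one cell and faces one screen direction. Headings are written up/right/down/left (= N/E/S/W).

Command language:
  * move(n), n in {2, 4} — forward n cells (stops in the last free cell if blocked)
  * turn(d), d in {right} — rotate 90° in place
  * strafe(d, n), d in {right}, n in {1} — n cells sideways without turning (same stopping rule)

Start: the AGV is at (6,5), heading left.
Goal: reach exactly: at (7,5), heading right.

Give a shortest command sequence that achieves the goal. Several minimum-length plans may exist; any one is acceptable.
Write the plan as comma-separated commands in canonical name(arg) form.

turn(right), strafe(right, 1), turn(right)

t0: at (6,5), heading left
1. turn(right) → at (6,5), heading up
2. strafe(right, 1) → at (7,5), heading up
3. turn(right) → at (7,5), heading right
nothing shorter than 3 reaches the goal.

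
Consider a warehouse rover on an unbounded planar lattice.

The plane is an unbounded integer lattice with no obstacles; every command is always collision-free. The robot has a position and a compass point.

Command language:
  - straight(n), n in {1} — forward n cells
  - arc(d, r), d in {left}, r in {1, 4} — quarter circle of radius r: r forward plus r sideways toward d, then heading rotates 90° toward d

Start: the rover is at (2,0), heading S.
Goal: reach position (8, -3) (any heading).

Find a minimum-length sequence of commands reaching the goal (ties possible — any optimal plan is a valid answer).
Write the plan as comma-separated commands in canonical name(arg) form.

arc(left, 4), straight(1), arc(left, 1)

from: at (2,0), heading S
1. arc(left, 4) → at (6,-4), heading E
2. straight(1) → at (7,-4), heading E
3. arc(left, 1) → at (8,-3), heading N
nothing shorter than 3 reaches the goal.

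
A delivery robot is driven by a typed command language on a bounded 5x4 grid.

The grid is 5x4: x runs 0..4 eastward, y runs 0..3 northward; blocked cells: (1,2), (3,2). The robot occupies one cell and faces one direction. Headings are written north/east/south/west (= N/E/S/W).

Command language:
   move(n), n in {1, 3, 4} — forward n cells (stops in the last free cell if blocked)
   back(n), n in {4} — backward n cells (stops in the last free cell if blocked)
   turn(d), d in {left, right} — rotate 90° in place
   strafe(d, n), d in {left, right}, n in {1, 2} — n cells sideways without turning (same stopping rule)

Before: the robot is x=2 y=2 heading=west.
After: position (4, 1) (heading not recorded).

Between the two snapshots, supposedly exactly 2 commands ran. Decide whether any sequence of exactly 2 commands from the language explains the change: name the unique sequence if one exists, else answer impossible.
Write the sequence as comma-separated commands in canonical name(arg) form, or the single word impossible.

strafe(left, 1), back(4)

key: order matters: swapping strafe(left, 1) and back(4) lands elsewhere
begin: x=2 y=2 heading=west
t=1 strafe(left, 1) ⇒ x=2 y=1 heading=west
t=2 back(4) ⇒ x=4 y=1 heading=west
no rival 2-sequence matches.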